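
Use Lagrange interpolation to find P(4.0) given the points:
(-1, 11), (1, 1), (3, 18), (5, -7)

Lagrange interpolation formula:
P(x) = Σ yᵢ × Lᵢ(x)
where Lᵢ(x) = Π_{j≠i} (x - xⱼ)/(xᵢ - xⱼ)

L_0(4.0) = (4.0 - 1)/(-1 - 1) × (4.0 - 3)/(-1 - 3) × (4.0 - 5)/(-1 - 5) = 0.062500
L_1(4.0) = (4.0 - (-1))/(1 - (-1)) × (4.0 - 3)/(1 - 3) × (4.0 - 5)/(1 - 5) = -0.312500
L_2(4.0) = (4.0 - (-1))/(3 - (-1)) × (4.0 - 1)/(3 - 1) × (4.0 - 5)/(3 - 5) = 0.937500
L_3(4.0) = (4.0 - (-1))/(5 - (-1)) × (4.0 - 1)/(5 - 1) × (4.0 - 3)/(5 - 3) = 0.312500

P(4.0) = 11×L_0(4.0) + 1×L_1(4.0) + 18×L_2(4.0) + (-7)×L_3(4.0)
P(4.0) = 15.062500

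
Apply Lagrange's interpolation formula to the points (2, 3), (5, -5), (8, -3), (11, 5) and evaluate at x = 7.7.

Lagrange interpolation formula:
P(x) = Σ yᵢ × Lᵢ(x)
where Lᵢ(x) = Π_{j≠i} (x - xⱼ)/(xᵢ - xⱼ)

L_0(7.7) = (7.7 - 5)/(2 - 5) × (7.7 - 8)/(2 - 8) × (7.7 - 11)/(2 - 11) = -0.016500
L_1(7.7) = (7.7 - 2)/(5 - 2) × (7.7 - 8)/(5 - 8) × (7.7 - 11)/(5 - 11) = 0.104500
L_2(7.7) = (7.7 - 2)/(8 - 2) × (7.7 - 5)/(8 - 5) × (7.7 - 11)/(8 - 11) = 0.940500
L_3(7.7) = (7.7 - 2)/(11 - 2) × (7.7 - 5)/(11 - 5) × (7.7 - 8)/(11 - 8) = -0.028500

P(7.7) = 3×L_0(7.7) + (-5)×L_1(7.7) + (-3)×L_2(7.7) + 5×L_3(7.7)
P(7.7) = -3.536000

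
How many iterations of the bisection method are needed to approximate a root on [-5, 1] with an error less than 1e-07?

We need (b-a)/2^n ≤ 1e-07
(1 - (-5))/2^n ≤ 1e-07
6/2^n ≤ 1e-07
2^n ≥ 60000000
n ≥ log₂(60000000) = 25.84
n ≥ 26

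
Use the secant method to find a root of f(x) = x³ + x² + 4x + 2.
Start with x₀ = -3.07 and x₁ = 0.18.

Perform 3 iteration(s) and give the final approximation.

f(x) = x³ + x² + 4x + 2
x₀ = -3.07, x₁ = 0.18

Secant formula: x_{n+1} = x_n - f(x_n)(x_n - x_{n-1})/(f(x_n) - f(x_{n-1}))

Iteration 1:
  f(-3.070000) = -29.789543
  f(0.180000) = 2.758232
  x_2 = 0.180000 - 2.758232×(0.180000 - (-3.070000))/(2.758232 - (-29.789543))
       = -0.095418
Iteration 2:
  f(0.180000) = 2.758232
  f(-0.095418) = 1.626563
  x_3 = -0.095418 - 1.626563×(-0.095418 - 0.180000)/(1.626563 - 2.758232)
       = -0.491281
Iteration 3:
  f(-0.095418) = 1.626563
  f(-0.491281) = 0.157661
  x_4 = -0.491281 - 0.157661×(-0.491281 - (-0.095418))/(0.157661 - 1.626563)
       = -0.533769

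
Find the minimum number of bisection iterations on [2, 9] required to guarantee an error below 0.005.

We need (b-a)/2^n ≤ 0.005
(9 - 2)/2^n ≤ 0.005
7/2^n ≤ 0.005
2^n ≥ 1400
n ≥ log₂(1400) = 10.45
n ≥ 11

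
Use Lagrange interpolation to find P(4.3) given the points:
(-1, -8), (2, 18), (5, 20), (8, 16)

Lagrange interpolation formula:
P(x) = Σ yᵢ × Lᵢ(x)
where Lᵢ(x) = Π_{j≠i} (x - xⱼ)/(xᵢ - xⱼ)

L_0(4.3) = (4.3 - 2)/(-1 - 2) × (4.3 - 5)/(-1 - 5) × (4.3 - 8)/(-1 - 8) = -0.036772
L_1(4.3) = (4.3 - (-1))/(2 - (-1)) × (4.3 - 5)/(2 - 5) × (4.3 - 8)/(2 - 8) = 0.254204
L_2(4.3) = (4.3 - (-1))/(5 - (-1)) × (4.3 - 2)/(5 - 2) × (4.3 - 8)/(5 - 8) = 0.835241
L_3(4.3) = (4.3 - (-1))/(8 - (-1)) × (4.3 - 2)/(8 - 2) × (4.3 - 5)/(8 - 5) = -0.052673

P(4.3) = (-8)×L_0(4.3) + 18×L_1(4.3) + 20×L_2(4.3) + 16×L_3(4.3)
P(4.3) = 20.731889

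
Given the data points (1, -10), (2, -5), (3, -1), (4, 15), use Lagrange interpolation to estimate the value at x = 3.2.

Lagrange interpolation formula:
P(x) = Σ yᵢ × Lᵢ(x)
where Lᵢ(x) = Π_{j≠i} (x - xⱼ)/(xᵢ - xⱼ)

L_0(3.2) = (3.2 - 2)/(1 - 2) × (3.2 - 3)/(1 - 3) × (3.2 - 4)/(1 - 4) = 0.032000
L_1(3.2) = (3.2 - 1)/(2 - 1) × (3.2 - 3)/(2 - 3) × (3.2 - 4)/(2 - 4) = -0.176000
L_2(3.2) = (3.2 - 1)/(3 - 1) × (3.2 - 2)/(3 - 2) × (3.2 - 4)/(3 - 4) = 1.056000
L_3(3.2) = (3.2 - 1)/(4 - 1) × (3.2 - 2)/(4 - 2) × (3.2 - 3)/(4 - 3) = 0.088000

P(3.2) = (-10)×L_0(3.2) + (-5)×L_1(3.2) + (-1)×L_2(3.2) + 15×L_3(3.2)
P(3.2) = 0.824000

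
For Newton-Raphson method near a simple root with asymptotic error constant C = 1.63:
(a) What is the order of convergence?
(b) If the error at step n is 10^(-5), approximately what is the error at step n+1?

(a) Newton-Raphson has quadratic (order 2) convergence near simple roots.
    This means |e_{n+1}| ≈ C|e_n|².

(b) With |e_n| = 10^(-5) and C = 1.63:
    |e_{n+1}| ≈ 1.63 × (10^(-5))² = 1.63 × 10^(-10)

(a) 2 (quadratic); (b) |e_{n+1}| ≈ 1.630e-10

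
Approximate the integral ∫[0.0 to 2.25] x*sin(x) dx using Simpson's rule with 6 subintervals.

f(x) = x*sin(x)
a = 0.0, b = 2.25, n = 6
h = (b - a)/n = 0.375000

Simpson's rule: (h/3)[f(x₀) + 4f(x₁) + 2f(x₂) + ... + f(xₙ)]

x_0 = 0.0000, f(x_0) = 0.000000, coefficient = 1
x_1 = 0.3750, f(x_1) = 0.137352, coefficient = 4
x_2 = 0.7500, f(x_2) = 0.511229, coefficient = 2
x_3 = 1.1250, f(x_3) = 1.015051, coefficient = 4
x_4 = 1.5000, f(x_4) = 1.496242, coefficient = 2
x_5 = 1.8750, f(x_5) = 1.788911, coefficient = 4
x_6 = 2.2500, f(x_6) = 1.750665, coefficient = 1

I ≈ (0.375000/3) × 17.530864 = 2.191358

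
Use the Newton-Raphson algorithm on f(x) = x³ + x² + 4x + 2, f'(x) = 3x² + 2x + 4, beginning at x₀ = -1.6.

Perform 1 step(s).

f(x) = x³ + x² + 4x + 2
f'(x) = 3x² + 2x + 4
x₀ = -1.6

Newton-Raphson formula: x_{n+1} = x_n - f(x_n)/f'(x_n)

Iteration 1:
  f(-1.600000) = -5.936000
  f'(-1.600000) = 8.480000
  x_1 = -1.600000 - (-5.936000)/8.480000 = -0.900000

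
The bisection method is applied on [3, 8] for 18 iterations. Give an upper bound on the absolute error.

Bisection error bound: |error| ≤ (b-a)/2^n
|error| ≤ (8 - 3)/2^18 = 5/2^18
|error| ≤ 0.0000190735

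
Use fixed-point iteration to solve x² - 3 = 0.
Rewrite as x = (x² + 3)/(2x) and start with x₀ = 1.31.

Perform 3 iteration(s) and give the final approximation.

Equation: x² - 3 = 0
Fixed-point form: x = (x² + 3)/(2x)
x₀ = 1.31

x_1 = g(1.310000) = 1.800038
x_2 = g(1.800038) = 1.733335
x_3 = g(1.733335) = 1.732051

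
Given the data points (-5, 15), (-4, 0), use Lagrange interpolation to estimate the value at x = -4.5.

Lagrange interpolation formula:
P(x) = Σ yᵢ × Lᵢ(x)
where Lᵢ(x) = Π_{j≠i} (x - xⱼ)/(xᵢ - xⱼ)

L_0(-4.5) = (-4.5 - (-4))/(-5 - (-4)) = 0.500000
L_1(-4.5) = (-4.5 - (-5))/(-4 - (-5)) = 0.500000

P(-4.5) = 15×L_0(-4.5) + 0×L_1(-4.5)
P(-4.5) = 7.500000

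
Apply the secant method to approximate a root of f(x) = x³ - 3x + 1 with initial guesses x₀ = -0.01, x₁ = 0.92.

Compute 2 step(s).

f(x) = x³ - 3x + 1
x₀ = -0.01, x₁ = 0.92

Secant formula: x_{n+1} = x_n - f(x_n)(x_n - x_{n-1})/(f(x_n) - f(x_{n-1}))

Iteration 1:
  f(-0.010000) = 1.029999
  f(0.920000) = -0.981312
  x_2 = 0.920000 - (-0.981312)×(0.920000 - (-0.010000))/(-0.981312 - 1.029999)
       = 0.466256
Iteration 2:
  f(0.920000) = -0.981312
  f(0.466256) = -0.297407
  x_3 = 0.466256 - (-0.297407)×(0.466256 - 0.920000)/(-0.297407 - (-0.981312))
       = 0.268939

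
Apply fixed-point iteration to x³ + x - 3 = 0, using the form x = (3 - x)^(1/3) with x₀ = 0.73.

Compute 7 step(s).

Equation: x³ + x - 3 = 0
Fixed-point form: x = (3 - x)^(1/3)
x₀ = 0.73

x_1 = g(0.730000) = 1.314242
x_2 = g(1.314242) = 1.190141
x_3 = g(1.190141) = 1.218657
x_4 = g(1.218657) = 1.212223
x_5 = g(1.212223) = 1.213681
x_6 = g(1.213681) = 1.213351
x_7 = g(1.213351) = 1.213425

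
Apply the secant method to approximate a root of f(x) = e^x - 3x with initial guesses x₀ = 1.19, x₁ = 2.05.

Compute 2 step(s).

f(x) = e^x - 3x
x₀ = 1.19, x₁ = 2.05

Secant formula: x_{n+1} = x_n - f(x_n)(x_n - x_{n-1})/(f(x_n) - f(x_{n-1}))

Iteration 1:
  f(1.190000) = -0.282919
  f(2.050000) = 1.617901
  x_2 = 2.050000 - 1.617901×(2.050000 - 1.190000)/(1.617901 - (-0.282919))
       = 1.318003
Iteration 2:
  f(2.050000) = 1.617901
  f(1.318003) = -0.218056
  x_3 = 1.318003 - (-0.218056)×(1.318003 - 2.050000)/(-0.218056 - 1.617901)
       = 1.404942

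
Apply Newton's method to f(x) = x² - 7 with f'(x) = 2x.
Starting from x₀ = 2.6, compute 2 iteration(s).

f(x) = x² - 7
f'(x) = 2x
x₀ = 2.6

Newton-Raphson formula: x_{n+1} = x_n - f(x_n)/f'(x_n)

Iteration 1:
  f(2.600000) = -0.240000
  f'(2.600000) = 5.200000
  x_1 = 2.600000 - (-0.240000)/5.200000 = 2.646154
Iteration 2:
  f(2.646154) = 0.002130
  f'(2.646154) = 5.292308
  x_2 = 2.646154 - 0.002130/5.292308 = 2.645751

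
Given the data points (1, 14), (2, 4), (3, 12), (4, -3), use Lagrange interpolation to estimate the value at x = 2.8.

Lagrange interpolation formula:
P(x) = Σ yᵢ × Lᵢ(x)
where Lᵢ(x) = Π_{j≠i} (x - xⱼ)/(xᵢ - xⱼ)

L_0(2.8) = (2.8 - 2)/(1 - 2) × (2.8 - 3)/(1 - 3) × (2.8 - 4)/(1 - 4) = -0.032000
L_1(2.8) = (2.8 - 1)/(2 - 1) × (2.8 - 3)/(2 - 3) × (2.8 - 4)/(2 - 4) = 0.216000
L_2(2.8) = (2.8 - 1)/(3 - 1) × (2.8 - 2)/(3 - 2) × (2.8 - 4)/(3 - 4) = 0.864000
L_3(2.8) = (2.8 - 1)/(4 - 1) × (2.8 - 2)/(4 - 2) × (2.8 - 3)/(4 - 3) = -0.048000

P(2.8) = 14×L_0(2.8) + 4×L_1(2.8) + 12×L_2(2.8) + (-3)×L_3(2.8)
P(2.8) = 10.928000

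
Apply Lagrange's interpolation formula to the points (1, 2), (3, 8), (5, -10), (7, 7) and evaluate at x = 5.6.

Lagrange interpolation formula:
P(x) = Σ yᵢ × Lᵢ(x)
where Lᵢ(x) = Π_{j≠i} (x - xⱼ)/(xᵢ - xⱼ)

L_0(5.6) = (5.6 - 3)/(1 - 3) × (5.6 - 5)/(1 - 5) × (5.6 - 7)/(1 - 7) = 0.045500
L_1(5.6) = (5.6 - 1)/(3 - 1) × (5.6 - 5)/(3 - 5) × (5.6 - 7)/(3 - 7) = -0.241500
L_2(5.6) = (5.6 - 1)/(5 - 1) × (5.6 - 3)/(5 - 3) × (5.6 - 7)/(5 - 7) = 1.046500
L_3(5.6) = (5.6 - 1)/(7 - 1) × (5.6 - 3)/(7 - 3) × (5.6 - 5)/(7 - 5) = 0.149500

P(5.6) = 2×L_0(5.6) + 8×L_1(5.6) + (-10)×L_2(5.6) + 7×L_3(5.6)
P(5.6) = -11.259500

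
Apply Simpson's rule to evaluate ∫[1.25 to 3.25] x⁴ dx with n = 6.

f(x) = x⁴
a = 1.25, b = 3.25, n = 6
h = (b - a)/n = 0.333333

Simpson's rule: (h/3)[f(x₀) + 4f(x₁) + 2f(x₂) + ... + f(xₙ)]

x_0 = 1.2500, f(x_0) = 2.441406, coefficient = 1
x_1 = 1.5833, f(x_1) = 6.284770, coefficient = 4
x_2 = 1.9167, f(x_2) = 13.495419, coefficient = 2
x_3 = 2.2500, f(x_3) = 25.628906, coefficient = 4
x_4 = 2.5833, f(x_4) = 44.537085, coefficient = 2
x_5 = 2.9167, f(x_5) = 72.368104, coefficient = 4
x_6 = 3.2500, f(x_6) = 111.566406, coefficient = 1

I ≈ (0.333333/3) × 647.199942 = 71.911105
Exact value: 71.907813
Error: 0.003292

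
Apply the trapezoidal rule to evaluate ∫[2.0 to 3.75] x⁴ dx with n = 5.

f(x) = x⁴
a = 2.0, b = 3.75, n = 5
h = (b - a)/n = 0.350000

Trapezoidal rule: (h/2)[f(x₀) + 2f(x₁) + 2f(x₂) + ... + f(xₙ)]

x_0 = 2.0000, f(x_0) = 16.000000, coefficient = 1
x_1 = 2.3500, f(x_1) = 30.498006, coefficient = 2
x_2 = 2.7000, f(x_2) = 53.144100, coefficient = 2
x_3 = 3.0500, f(x_3) = 86.536506, coefficient = 2
x_4 = 3.4000, f(x_4) = 133.633600, coefficient = 2
x_5 = 3.7500, f(x_5) = 197.753906, coefficient = 1

I ≈ (0.350000/2) × 821.378331 = 143.741208
Exact value: 141.915430
Error: 1.825778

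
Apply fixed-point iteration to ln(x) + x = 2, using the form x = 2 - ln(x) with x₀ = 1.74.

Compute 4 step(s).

Equation: ln(x) + x = 2
Fixed-point form: x = 2 - ln(x)
x₀ = 1.74

x_1 = g(1.740000) = 1.446115
x_2 = g(1.446115) = 1.631119
x_3 = g(1.631119) = 1.510733
x_4 = g(1.510733) = 1.587405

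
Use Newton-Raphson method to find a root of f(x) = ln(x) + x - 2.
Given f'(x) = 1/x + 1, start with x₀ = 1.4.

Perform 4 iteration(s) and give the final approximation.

f(x) = ln(x) + x - 2
f'(x) = 1/x + 1
x₀ = 1.4

Newton-Raphson formula: x_{n+1} = x_n - f(x_n)/f'(x_n)

Iteration 1:
  f(1.400000) = -0.263528
  f'(1.400000) = 1.714286
  x_1 = 1.400000 - (-0.263528)/1.714286 = 1.553725
Iteration 2:
  f(1.553725) = -0.005621
  f'(1.553725) = 1.643615
  x_2 = 1.553725 - (-0.005621)/1.643615 = 1.557144
Iteration 3:
  f(1.557144) = -0.000002
  f'(1.557144) = 1.642201
  x_3 = 1.557144 - (-0.000002)/1.642201 = 1.557146
Iteration 4:
  f(1.557146) = 0.000000
  f'(1.557146) = 1.642201
  x_4 = 1.557146 - 0.000000/1.642201 = 1.557146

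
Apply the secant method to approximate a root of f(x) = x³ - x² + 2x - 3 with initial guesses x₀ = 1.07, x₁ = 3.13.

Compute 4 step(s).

f(x) = x³ - x² + 2x - 3
x₀ = 1.07, x₁ = 3.13

Secant formula: x_{n+1} = x_n - f(x_n)(x_n - x_{n-1})/(f(x_n) - f(x_{n-1}))

Iteration 1:
  f(1.070000) = -0.779857
  f(3.130000) = 24.127397
  x_2 = 3.130000 - 24.127397×(3.130000 - 1.070000)/(24.127397 - (-0.779857))
       = 1.134499
Iteration 2:
  f(3.130000) = 24.127397
  f(1.134499) = -0.557888
  x_3 = 1.134499 - (-0.557888)×(1.134499 - 3.130000)/(-0.557888 - 24.127397)
       = 1.179598
Iteration 3:
  f(1.134499) = -0.557888
  f(1.179598) = -0.390903
  x_4 = 1.179598 - (-0.390903)×(1.179598 - 1.134499)/(-0.390903 - (-0.557888))
       = 1.285170
Iteration 4:
  f(1.179598) = -0.390903
  f(1.285170) = 0.041346
  x_5 = 1.285170 - 0.041346×(1.285170 - 1.179598)/(0.041346 - (-0.390903))
       = 1.275072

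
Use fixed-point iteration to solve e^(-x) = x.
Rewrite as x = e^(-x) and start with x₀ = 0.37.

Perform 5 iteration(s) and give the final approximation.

Equation: e^(-x) = x
Fixed-point form: x = e^(-x)
x₀ = 0.37

x_1 = g(0.370000) = 0.690734
x_2 = g(0.690734) = 0.501208
x_3 = g(0.501208) = 0.605798
x_4 = g(0.605798) = 0.545639
x_5 = g(0.545639) = 0.579472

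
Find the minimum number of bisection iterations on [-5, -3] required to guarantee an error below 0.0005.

We need (b-a)/2^n ≤ 0.0005
(-3 - (-5))/2^n ≤ 0.0005
2/2^n ≤ 0.0005
2^n ≥ 4000
n ≥ log₂(4000) = 11.97
n ≥ 12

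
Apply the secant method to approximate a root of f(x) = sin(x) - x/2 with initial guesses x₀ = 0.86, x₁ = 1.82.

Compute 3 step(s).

f(x) = sin(x) - x/2
x₀ = 0.86, x₁ = 1.82

Secant formula: x_{n+1} = x_n - f(x_n)(x_n - x_{n-1})/(f(x_n) - f(x_{n-1}))

Iteration 1:
  f(0.860000) = 0.327843
  f(1.820000) = 0.059109
  x_2 = 1.820000 - 0.059109×(1.820000 - 0.860000)/(0.059109 - 0.327843)
       = 2.031156
Iteration 2:
  f(1.820000) = 0.059109
  f(2.031156) = -0.119686
  x_3 = 2.031156 - (-0.119686)×(2.031156 - 1.820000)/(-0.119686 - 0.059109)
       = 1.889808
Iteration 3:
  f(2.031156) = -0.119686
  f(1.889808) = 0.004642
  x_4 = 1.889808 - 0.004642×(1.889808 - 2.031156)/(0.004642 - (-0.119686))
       = 1.895085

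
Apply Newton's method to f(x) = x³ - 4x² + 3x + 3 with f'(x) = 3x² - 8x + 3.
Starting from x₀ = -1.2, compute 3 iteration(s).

f(x) = x³ - 4x² + 3x + 3
f'(x) = 3x² - 8x + 3
x₀ = -1.2

Newton-Raphson formula: x_{n+1} = x_n - f(x_n)/f'(x_n)

Iteration 1:
  f(-1.200000) = -8.088000
  f'(-1.200000) = 16.920000
  x_1 = -1.200000 - (-8.088000)/16.920000 = -0.721986
Iteration 2:
  f(-0.721986) = -1.627356
  f'(-0.721986) = 10.339677
  x_2 = -0.721986 - (-1.627356)/10.339677 = -0.564596
Iteration 3:
  f(-0.564596) = -0.148841
  f'(-0.564596) = 8.473078
  x_3 = -0.564596 - (-0.148841)/8.473078 = -0.547030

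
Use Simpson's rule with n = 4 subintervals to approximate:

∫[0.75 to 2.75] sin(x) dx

f(x) = sin(x)
a = 0.75, b = 2.75, n = 4
h = (b - a)/n = 0.500000

Simpson's rule: (h/3)[f(x₀) + 4f(x₁) + 2f(x₂) + ... + f(xₙ)]

x_0 = 0.7500, f(x_0) = 0.681639, coefficient = 1
x_1 = 1.2500, f(x_1) = 0.948985, coefficient = 4
x_2 = 1.7500, f(x_2) = 0.983986, coefficient = 2
x_3 = 2.2500, f(x_3) = 0.778073, coefficient = 4
x_4 = 2.7500, f(x_4) = 0.381661, coefficient = 1

I ≈ (0.500000/3) × 9.939503 = 1.656584
Exact value: 1.655991
Error: 0.000593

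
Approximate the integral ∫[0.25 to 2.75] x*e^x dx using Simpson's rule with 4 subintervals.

f(x) = x*e^x
a = 0.25, b = 2.75, n = 4
h = (b - a)/n = 0.625000

Simpson's rule: (h/3)[f(x₀) + 4f(x₁) + 2f(x₂) + ... + f(xₙ)]

x_0 = 0.2500, f(x_0) = 0.321006, coefficient = 1
x_1 = 0.8750, f(x_1) = 2.099016, coefficient = 4
x_2 = 1.5000, f(x_2) = 6.722534, coefficient = 2
x_3 = 2.1250, f(x_3) = 17.792407, coefficient = 4
x_4 = 2.7500, f(x_4) = 43.017238, coefficient = 1

I ≈ (0.625000/3) × 136.349003 = 28.406042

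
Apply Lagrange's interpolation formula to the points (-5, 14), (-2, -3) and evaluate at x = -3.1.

Lagrange interpolation formula:
P(x) = Σ yᵢ × Lᵢ(x)
where Lᵢ(x) = Π_{j≠i} (x - xⱼ)/(xᵢ - xⱼ)

L_0(-3.1) = (-3.1 - (-2))/(-5 - (-2)) = 0.366667
L_1(-3.1) = (-3.1 - (-5))/(-2 - (-5)) = 0.633333

P(-3.1) = 14×L_0(-3.1) + (-3)×L_1(-3.1)
P(-3.1) = 3.233333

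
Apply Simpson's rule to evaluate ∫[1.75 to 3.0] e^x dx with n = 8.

f(x) = e^x
a = 1.75, b = 3.0, n = 8
h = (b - a)/n = 0.156250

Simpson's rule: (h/3)[f(x₀) + 4f(x₁) + 2f(x₂) + ... + f(xₙ)]

x_0 = 1.7500, f(x_0) = 5.754603, coefficient = 1
x_1 = 1.9062, f(x_1) = 6.727812, coefficient = 4
x_2 = 2.0625, f(x_2) = 7.865609, coefficient = 2
x_3 = 2.2188, f(x_3) = 9.195829, coefficient = 4
x_4 = 2.3750, f(x_4) = 10.751013, coefficient = 2
x_5 = 2.5312, f(x_5) = 12.569208, coefficient = 4
x_6 = 2.6875, f(x_6) = 14.694893, coefficient = 2
x_7 = 2.8438, f(x_7) = 17.180070, coefficient = 4
x_8 = 3.0000, f(x_8) = 20.085537, coefficient = 1

I ≈ (0.156250/3) × 275.154846 = 14.330982
Exact value: 14.330934
Error: 0.000047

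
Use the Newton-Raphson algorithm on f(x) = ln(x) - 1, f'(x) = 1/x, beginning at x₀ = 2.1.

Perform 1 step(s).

f(x) = ln(x) - 1
f'(x) = 1/x
x₀ = 2.1

Newton-Raphson formula: x_{n+1} = x_n - f(x_n)/f'(x_n)

Iteration 1:
  f(2.100000) = -0.258063
  f'(2.100000) = 0.476190
  x_1 = 2.100000 - (-0.258063)/0.476190 = 2.641932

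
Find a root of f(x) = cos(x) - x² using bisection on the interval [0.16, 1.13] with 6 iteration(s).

f(x) = cos(x) - x²
Initial interval: [0.16, 1.13]

Iteration 1:
  c_1 = (0.160000 + 1.130000)/2 = 0.645000
  f(c_1) = f(0.645000) = 0.383075
  f(a) × f(c) ≥ 0, new interval: [0.645000, 1.130000]
Iteration 2:
  c_2 = (0.645000 + 1.130000)/2 = 0.887500
  f(c_2) = f(0.887500) = -0.156304
  f(a) × f(c) < 0, new interval: [0.645000, 0.887500]
Iteration 3:
  c_3 = (0.645000 + 0.887500)/2 = 0.766250
  f(c_3) = f(0.766250) = 0.133377
  f(a) × f(c) ≥ 0, new interval: [0.766250, 0.887500]
Iteration 4:
  c_4 = (0.766250 + 0.887500)/2 = 0.826875
  f(c_4) = f(0.826875) = -0.006544
  f(a) × f(c) < 0, new interval: [0.766250, 0.826875]
Iteration 5:
  c_5 = (0.766250 + 0.826875)/2 = 0.796562
  f(c_5) = f(0.796562) = 0.064657
  f(a) × f(c) ≥ 0, new interval: [0.796562, 0.826875]
Iteration 6:
  c_6 = (0.796562 + 0.826875)/2 = 0.811719
  f(c_6) = f(0.811719) = 0.029365
  f(a) × f(c) ≥ 0, new interval: [0.811719, 0.826875]

After 6 iteration(s), the approximation is c_6 = 0.811719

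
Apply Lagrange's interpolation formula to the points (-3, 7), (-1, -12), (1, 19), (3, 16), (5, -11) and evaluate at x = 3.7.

Lagrange interpolation formula:
P(x) = Σ yᵢ × Lᵢ(x)
where Lᵢ(x) = Π_{j≠i} (x - xⱼ)/(xᵢ - xⱼ)

L_0(3.7) = (3.7 - (-1))/(-3 - (-1)) × (3.7 - 1)/(-3 - 1) × (3.7 - 3)/(-3 - 3) × (3.7 - 5)/(-3 - 5) = -0.030073
L_1(3.7) = (3.7 - (-3))/(-1 - (-3)) × (3.7 - 1)/(-1 - 1) × (3.7 - 3)/(-1 - 3) × (3.7 - 5)/(-1 - 5) = 0.171478
L_2(3.7) = (3.7 - (-3))/(1 - (-3)) × (3.7 - (-1))/(1 - (-1)) × (3.7 - 3)/(1 - 3) × (3.7 - 5)/(1 - 5) = -0.447748
L_3(3.7) = (3.7 - (-3))/(3 - (-3)) × (3.7 - (-1))/(3 - (-1)) × (3.7 - 1)/(3 - 1) × (3.7 - 5)/(3 - 5) = 1.151353
L_4(3.7) = (3.7 - (-3))/(5 - (-3)) × (3.7 - (-1))/(5 - (-1)) × (3.7 - 1)/(5 - 1) × (3.7 - 3)/(5 - 3) = 0.154990

P(3.7) = 7×L_0(3.7) + (-12)×L_1(3.7) + 19×L_2(3.7) + 16×L_3(3.7) + (-11)×L_4(3.7)
P(3.7) = 5.941295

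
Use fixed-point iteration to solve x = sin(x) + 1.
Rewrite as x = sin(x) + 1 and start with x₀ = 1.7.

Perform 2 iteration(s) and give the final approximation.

Equation: x = sin(x) + 1
Fixed-point form: x = sin(x) + 1
x₀ = 1.7

x_1 = g(1.700000) = 1.991665
x_2 = g(1.991665) = 1.912734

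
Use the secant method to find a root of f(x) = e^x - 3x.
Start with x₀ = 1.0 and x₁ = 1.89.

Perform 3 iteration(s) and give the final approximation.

f(x) = e^x - 3x
x₀ = 1.0, x₁ = 1.89

Secant formula: x_{n+1} = x_n - f(x_n)(x_n - x_{n-1})/(f(x_n) - f(x_{n-1}))

Iteration 1:
  f(1.000000) = -0.281718
  f(1.890000) = 0.949369
  x_2 = 1.890000 - 0.949369×(1.890000 - 1.000000)/(0.949369 - (-0.281718))
       = 1.203665
Iteration 2:
  f(1.890000) = 0.949369
  f(1.203665) = -0.278688
  x_3 = 1.203665 - (-0.278688)×(1.203665 - 1.890000)/(-0.278688 - 0.949369)
       = 1.359418
Iteration 3:
  f(1.203665) = -0.278688
  f(1.359418) = -0.184328
  x_4 = 1.359418 - (-0.184328)×(1.359418 - 1.203665)/(-0.184328 - (-0.278688))
       = 1.663675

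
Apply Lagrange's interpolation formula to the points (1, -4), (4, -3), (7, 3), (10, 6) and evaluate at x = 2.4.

Lagrange interpolation formula:
P(x) = Σ yᵢ × Lᵢ(x)
where Lᵢ(x) = Π_{j≠i} (x - xⱼ)/(xᵢ - xⱼ)

L_0(2.4) = (2.4 - 4)/(1 - 4) × (2.4 - 7)/(1 - 7) × (2.4 - 10)/(1 - 10) = 0.345284
L_1(2.4) = (2.4 - 1)/(4 - 1) × (2.4 - 7)/(4 - 7) × (2.4 - 10)/(4 - 10) = 0.906370
L_2(2.4) = (2.4 - 1)/(7 - 1) × (2.4 - 4)/(7 - 4) × (2.4 - 10)/(7 - 10) = -0.315259
L_3(2.4) = (2.4 - 1)/(10 - 1) × (2.4 - 4)/(10 - 4) × (2.4 - 7)/(10 - 7) = 0.063605

P(2.4) = (-4)×L_0(2.4) + (-3)×L_1(2.4) + 3×L_2(2.4) + 6×L_3(2.4)
P(2.4) = -4.664395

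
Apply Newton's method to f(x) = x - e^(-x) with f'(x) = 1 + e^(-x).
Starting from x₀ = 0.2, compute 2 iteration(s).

f(x) = x - e^(-x)
f'(x) = 1 + e^(-x)
x₀ = 0.2

Newton-Raphson formula: x_{n+1} = x_n - f(x_n)/f'(x_n)

Iteration 1:
  f(0.200000) = -0.618731
  f'(0.200000) = 1.818731
  x_1 = 0.200000 - (-0.618731)/1.818731 = 0.540199
Iteration 2:
  f(0.540199) = -0.042433
  f'(0.540199) = 1.582632
  x_2 = 0.540199 - (-0.042433)/1.582632 = 0.567011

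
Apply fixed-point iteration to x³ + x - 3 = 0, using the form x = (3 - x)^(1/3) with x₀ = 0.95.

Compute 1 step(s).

Equation: x³ + x - 3 = 0
Fixed-point form: x = (3 - x)^(1/3)
x₀ = 0.95

x_1 = g(0.950000) = 1.270334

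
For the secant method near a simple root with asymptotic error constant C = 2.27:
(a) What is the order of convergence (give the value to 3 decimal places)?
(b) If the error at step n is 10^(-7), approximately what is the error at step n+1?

(a) Secant method has superlinear convergence with order φ = (1+√5)/2 ≈ 1.618.
    This means |e_{n+1}| ≈ C|e_n|^1.618.

(b) With |e_n| = 10^(-7) and C = 2.27:
    |e_{n+1}| ≈ 2.27 × (10^(-7))^1.618 = 2.27 × 10^(-11.33)

(a) ≈ 1.618 (golden ratio); (b) |e_{n+1}| ≈ 1.071e-11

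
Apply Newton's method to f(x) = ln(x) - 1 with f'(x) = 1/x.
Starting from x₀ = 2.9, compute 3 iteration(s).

f(x) = ln(x) - 1
f'(x) = 1/x
x₀ = 2.9

Newton-Raphson formula: x_{n+1} = x_n - f(x_n)/f'(x_n)

Iteration 1:
  f(2.900000) = 0.064711
  f'(2.900000) = 0.344828
  x_1 = 2.900000 - 0.064711/0.344828 = 2.712339
Iteration 2:
  f(2.712339) = -0.002189
  f'(2.712339) = 0.368685
  x_2 = 2.712339 - (-0.002189)/0.368685 = 2.718275
Iteration 3:
  f(2.718275) = -0.000002
  f'(2.718275) = 0.367880
  x_3 = 2.718275 - (-0.000002)/0.367880 = 2.718282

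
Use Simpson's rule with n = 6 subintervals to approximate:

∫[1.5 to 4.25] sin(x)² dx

f(x) = sin(x)²
a = 1.5, b = 4.25, n = 6
h = (b - a)/n = 0.458333

Simpson's rule: (h/3)[f(x₀) + 4f(x₁) + 2f(x₂) + ... + f(xₙ)]

x_0 = 1.5000, f(x_0) = 0.994996, coefficient = 1
x_1 = 1.9583, f(x_1) = 0.857185, coefficient = 4
x_2 = 2.4167, f(x_2) = 0.439675, coefficient = 2
x_3 = 2.8750, f(x_3) = 0.069404, coefficient = 4
x_4 = 3.3333, f(x_4) = 0.036316, coefficient = 2
x_5 = 3.7917, f(x_5) = 0.366322, coefficient = 4
x_6 = 4.2500, f(x_6) = 0.801006, coefficient = 1

I ≈ (0.458333/3) × 7.919626 = 1.209943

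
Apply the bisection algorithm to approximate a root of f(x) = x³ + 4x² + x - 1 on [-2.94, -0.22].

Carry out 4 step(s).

f(x) = x³ + 4x² + x - 1
Initial interval: [-2.94, -0.22]

Iteration 1:
  c_1 = (-2.940000 + (-0.220000))/2 = -1.580000
  f(c_1) = f(-1.580000) = 3.461288
  f(a) × f(c) ≥ 0, new interval: [-1.580000, -0.220000]
Iteration 2:
  c_2 = (-1.580000 + (-0.220000))/2 = -0.900000
  f(c_2) = f(-0.900000) = 0.611000
  f(a) × f(c) ≥ 0, new interval: [-0.900000, -0.220000]
Iteration 3:
  c_3 = (-0.900000 + (-0.220000))/2 = -0.560000
  f(c_3) = f(-0.560000) = -0.481216
  f(a) × f(c) < 0, new interval: [-0.900000, -0.560000]
Iteration 4:
  c_4 = (-0.900000 + (-0.560000))/2 = -0.730000
  f(c_4) = f(-0.730000) = 0.012583
  f(a) × f(c) ≥ 0, new interval: [-0.730000, -0.560000]

After 4 iteration(s), the approximation is c_4 = -0.730000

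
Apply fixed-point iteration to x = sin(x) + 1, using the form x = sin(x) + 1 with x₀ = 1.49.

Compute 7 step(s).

Equation: x = sin(x) + 1
Fixed-point form: x = sin(x) + 1
x₀ = 1.49

x_1 = g(1.490000) = 1.996738
x_2 = g(1.996738) = 1.910650
x_3 = g(1.910650) = 1.942803
x_4 = g(1.942803) = 1.931600
x_5 = g(1.931600) = 1.935614
x_6 = g(1.935614) = 1.934189
x_7 = g(1.934189) = 1.934696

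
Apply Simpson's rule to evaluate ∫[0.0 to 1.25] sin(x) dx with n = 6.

f(x) = sin(x)
a = 0.0, b = 1.25, n = 6
h = (b - a)/n = 0.208333

Simpson's rule: (h/3)[f(x₀) + 4f(x₁) + 2f(x₂) + ... + f(xₙ)]

x_0 = 0.0000, f(x_0) = 0.000000, coefficient = 1
x_1 = 0.2083, f(x_1) = 0.206830, coefficient = 4
x_2 = 0.4167, f(x_2) = 0.404715, coefficient = 2
x_3 = 0.6250, f(x_3) = 0.585097, coefficient = 4
x_4 = 0.8333, f(x_4) = 0.740177, coefficient = 2
x_5 = 1.0417, f(x_5) = 0.863247, coefficient = 4
x_6 = 1.2500, f(x_6) = 0.948985, coefficient = 1

I ≈ (0.208333/3) × 9.859462 = 0.684685
Exact value: 0.684678
Error: 0.000007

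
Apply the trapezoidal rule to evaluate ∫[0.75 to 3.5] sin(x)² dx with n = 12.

f(x) = sin(x)²
a = 0.75, b = 3.5, n = 12
h = (b - a)/n = 0.229167

Trapezoidal rule: (h/2)[f(x₀) + 2f(x₁) + 2f(x₂) + ... + f(xₙ)]

x_0 = 0.7500, f(x_0) = 0.464631, coefficient = 1
x_1 = 0.9792, f(x_1) = 0.688955, coefficient = 2
x_2 = 1.2083, f(x_2) = 0.874274, coefficient = 2
x_3 = 1.4375, f(x_3) = 0.982337, coefficient = 2
x_4 = 1.6667, f(x_4) = 0.990837, coefficient = 2
x_5 = 1.8958, f(x_5) = 0.898020, coefficient = 2
x_6 = 2.1250, f(x_6) = 0.723044, coefficient = 2
x_7 = 2.3542, f(x_7) = 0.502028, coefficient = 2
x_8 = 2.5833, f(x_8) = 0.280593, coefficient = 2
x_9 = 2.8125, f(x_9) = 0.104448, coefficient = 2
x_10 = 3.0417, f(x_10) = 0.009952, coefficient = 2
x_11 = 3.2708, f(x_11) = 0.016610, coefficient = 2
x_12 = 3.5000, f(x_12) = 0.123049, coefficient = 1

I ≈ (0.229167/2) × 12.729876 = 1.458632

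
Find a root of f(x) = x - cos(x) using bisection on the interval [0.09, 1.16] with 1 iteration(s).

f(x) = x - cos(x)
Initial interval: [0.09, 1.16]

Iteration 1:
  c_1 = (0.090000 + 1.160000)/2 = 0.625000
  f(c_1) = f(0.625000) = -0.185963
  f(a) × f(c) ≥ 0, new interval: [0.625000, 1.160000]

After 1 iteration(s), the approximation is c_1 = 0.625000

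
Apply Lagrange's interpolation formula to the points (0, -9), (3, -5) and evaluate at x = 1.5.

Lagrange interpolation formula:
P(x) = Σ yᵢ × Lᵢ(x)
where Lᵢ(x) = Π_{j≠i} (x - xⱼ)/(xᵢ - xⱼ)

L_0(1.5) = (1.5 - 3)/(0 - 3) = 0.500000
L_1(1.5) = (1.5 - 0)/(3 - 0) = 0.500000

P(1.5) = (-9)×L_0(1.5) + (-5)×L_1(1.5)
P(1.5) = -7.000000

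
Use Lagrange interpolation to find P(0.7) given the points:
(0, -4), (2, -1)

Lagrange interpolation formula:
P(x) = Σ yᵢ × Lᵢ(x)
where Lᵢ(x) = Π_{j≠i} (x - xⱼ)/(xᵢ - xⱼ)

L_0(0.7) = (0.7 - 2)/(0 - 2) = 0.650000
L_1(0.7) = (0.7 - 0)/(2 - 0) = 0.350000

P(0.7) = (-4)×L_0(0.7) + (-1)×L_1(0.7)
P(0.7) = -2.950000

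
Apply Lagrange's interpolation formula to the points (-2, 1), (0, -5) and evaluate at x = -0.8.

Lagrange interpolation formula:
P(x) = Σ yᵢ × Lᵢ(x)
where Lᵢ(x) = Π_{j≠i} (x - xⱼ)/(xᵢ - xⱼ)

L_0(-0.8) = (-0.8 - 0)/(-2 - 0) = 0.400000
L_1(-0.8) = (-0.8 - (-2))/(0 - (-2)) = 0.600000

P(-0.8) = 1×L_0(-0.8) + (-5)×L_1(-0.8)
P(-0.8) = -2.600000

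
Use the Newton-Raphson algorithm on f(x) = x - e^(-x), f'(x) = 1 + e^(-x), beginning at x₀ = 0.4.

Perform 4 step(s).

f(x) = x - e^(-x)
f'(x) = 1 + e^(-x)
x₀ = 0.4

Newton-Raphson formula: x_{n+1} = x_n - f(x_n)/f'(x_n)

Iteration 1:
  f(0.400000) = -0.270320
  f'(0.400000) = 1.670320
  x_1 = 0.400000 - (-0.270320)/1.670320 = 0.561837
Iteration 2:
  f(0.561837) = -0.008323
  f'(0.561837) = 1.570161
  x_2 = 0.561837 - (-0.008323)/1.570161 = 0.567138
Iteration 3:
  f(0.567138) = -0.000008
  f'(0.567138) = 1.567146
  x_3 = 0.567138 - (-0.000008)/1.567146 = 0.567143
Iteration 4:
  f(0.567143) = 0.000000
  f'(0.567143) = 1.567143
  x_4 = 0.567143 - 0.000000/1.567143 = 0.567143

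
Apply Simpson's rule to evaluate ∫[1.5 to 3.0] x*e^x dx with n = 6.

f(x) = x*e^x
a = 1.5, b = 3.0, n = 6
h = (b - a)/n = 0.250000

Simpson's rule: (h/3)[f(x₀) + 4f(x₁) + 2f(x₂) + ... + f(xₙ)]

x_0 = 1.5000, f(x_0) = 6.722534, coefficient = 1
x_1 = 1.7500, f(x_1) = 10.070555, coefficient = 4
x_2 = 2.0000, f(x_2) = 14.778112, coefficient = 2
x_3 = 2.2500, f(x_3) = 21.347406, coefficient = 4
x_4 = 2.5000, f(x_4) = 30.456235, coefficient = 2
x_5 = 2.7500, f(x_5) = 43.017238, coefficient = 4
x_6 = 3.0000, f(x_6) = 60.256611, coefficient = 1

I ≈ (0.250000/3) × 455.188631 = 37.932386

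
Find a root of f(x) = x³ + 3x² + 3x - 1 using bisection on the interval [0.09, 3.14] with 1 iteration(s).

f(x) = x³ + 3x² + 3x - 1
Initial interval: [0.09, 3.14]

Iteration 1:
  c_1 = (0.090000 + 3.140000)/2 = 1.615000
  f(c_1) = f(1.615000) = 15.881958
  f(a) × f(c) < 0, new interval: [0.090000, 1.615000]

After 1 iteration(s), the approximation is c_1 = 1.615000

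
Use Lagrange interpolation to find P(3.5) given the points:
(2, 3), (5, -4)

Lagrange interpolation formula:
P(x) = Σ yᵢ × Lᵢ(x)
where Lᵢ(x) = Π_{j≠i} (x - xⱼ)/(xᵢ - xⱼ)

L_0(3.5) = (3.5 - 5)/(2 - 5) = 0.500000
L_1(3.5) = (3.5 - 2)/(5 - 2) = 0.500000

P(3.5) = 3×L_0(3.5) + (-4)×L_1(3.5)
P(3.5) = -0.500000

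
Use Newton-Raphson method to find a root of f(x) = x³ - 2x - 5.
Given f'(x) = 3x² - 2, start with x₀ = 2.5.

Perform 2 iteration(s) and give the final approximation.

f(x) = x³ - 2x - 5
f'(x) = 3x² - 2
x₀ = 2.5

Newton-Raphson formula: x_{n+1} = x_n - f(x_n)/f'(x_n)

Iteration 1:
  f(2.500000) = 5.625000
  f'(2.500000) = 16.750000
  x_1 = 2.500000 - 5.625000/16.750000 = 2.164179
Iteration 2:
  f(2.164179) = 0.807945
  f'(2.164179) = 12.051014
  x_2 = 2.164179 - 0.807945/12.051014 = 2.097135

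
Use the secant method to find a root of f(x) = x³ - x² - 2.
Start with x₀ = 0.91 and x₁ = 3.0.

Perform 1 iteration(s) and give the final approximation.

f(x) = x³ - x² - 2
x₀ = 0.91, x₁ = 3.0

Secant formula: x_{n+1} = x_n - f(x_n)(x_n - x_{n-1})/(f(x_n) - f(x_{n-1}))

Iteration 1:
  f(0.910000) = -2.074529
  f(3.000000) = 16.000000
  x_2 = 3.000000 - 16.000000×(3.000000 - 0.910000)/(16.000000 - (-2.074529))
       = 1.149883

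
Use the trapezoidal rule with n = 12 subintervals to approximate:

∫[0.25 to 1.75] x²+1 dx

f(x) = x²+1
a = 0.25, b = 1.75, n = 12
h = (b - a)/n = 0.125000

Trapezoidal rule: (h/2)[f(x₀) + 2f(x₁) + 2f(x₂) + ... + f(xₙ)]

x_0 = 0.2500, f(x_0) = 1.062500, coefficient = 1
x_1 = 0.3750, f(x_1) = 1.140625, coefficient = 2
x_2 = 0.5000, f(x_2) = 1.250000, coefficient = 2
x_3 = 0.6250, f(x_3) = 1.390625, coefficient = 2
x_4 = 0.7500, f(x_4) = 1.562500, coefficient = 2
x_5 = 0.8750, f(x_5) = 1.765625, coefficient = 2
x_6 = 1.0000, f(x_6) = 2.000000, coefficient = 2
x_7 = 1.1250, f(x_7) = 2.265625, coefficient = 2
x_8 = 1.2500, f(x_8) = 2.562500, coefficient = 2
x_9 = 1.3750, f(x_9) = 2.890625, coefficient = 2
x_10 = 1.5000, f(x_10) = 3.250000, coefficient = 2
x_11 = 1.6250, f(x_11) = 3.640625, coefficient = 2
x_12 = 1.7500, f(x_12) = 4.062500, coefficient = 1

I ≈ (0.125000/2) × 52.562500 = 3.285156
Exact value: 3.281250
Error: 0.003906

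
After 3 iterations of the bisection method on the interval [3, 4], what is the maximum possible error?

Bisection error bound: |error| ≤ (b-a)/2^n
|error| ≤ (4 - 3)/2^3 = 1/2^3
|error| ≤ 0.1250000000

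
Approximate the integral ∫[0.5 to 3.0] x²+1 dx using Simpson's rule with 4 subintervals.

f(x) = x²+1
a = 0.5, b = 3.0, n = 4
h = (b - a)/n = 0.625000

Simpson's rule: (h/3)[f(x₀) + 4f(x₁) + 2f(x₂) + ... + f(xₙ)]

x_0 = 0.5000, f(x_0) = 1.250000, coefficient = 1
x_1 = 1.1250, f(x_1) = 2.265625, coefficient = 4
x_2 = 1.7500, f(x_2) = 4.062500, coefficient = 2
x_3 = 2.3750, f(x_3) = 6.640625, coefficient = 4
x_4 = 3.0000, f(x_4) = 10.000000, coefficient = 1

I ≈ (0.625000/3) × 55.000000 = 11.458333
Exact value: 11.458333
Error: 0.000000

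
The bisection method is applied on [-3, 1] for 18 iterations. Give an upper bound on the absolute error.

Bisection error bound: |error| ≤ (b-a)/2^n
|error| ≤ (1 - (-3))/2^18 = 4/2^18
|error| ≤ 0.0000152588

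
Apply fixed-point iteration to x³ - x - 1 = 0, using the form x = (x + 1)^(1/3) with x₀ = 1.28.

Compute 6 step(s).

Equation: x³ - x - 1 = 0
Fixed-point form: x = (x + 1)^(1/3)
x₀ = 1.28

x_1 = g(1.280000) = 1.316169
x_2 = g(1.316169) = 1.323092
x_3 = g(1.323092) = 1.324409
x_4 = g(1.324409) = 1.324659
x_5 = g(1.324659) = 1.324707
x_6 = g(1.324707) = 1.324716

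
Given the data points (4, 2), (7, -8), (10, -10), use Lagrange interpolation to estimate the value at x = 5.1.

Lagrange interpolation formula:
P(x) = Σ yᵢ × Lᵢ(x)
where Lᵢ(x) = Π_{j≠i} (x - xⱼ)/(xᵢ - xⱼ)

L_0(5.1) = (5.1 - 7)/(4 - 7) × (5.1 - 10)/(4 - 10) = 0.517222
L_1(5.1) = (5.1 - 4)/(7 - 4) × (5.1 - 10)/(7 - 10) = 0.598889
L_2(5.1) = (5.1 - 4)/(10 - 4) × (5.1 - 7)/(10 - 7) = -0.116111

P(5.1) = 2×L_0(5.1) + (-8)×L_1(5.1) + (-10)×L_2(5.1)
P(5.1) = -2.595556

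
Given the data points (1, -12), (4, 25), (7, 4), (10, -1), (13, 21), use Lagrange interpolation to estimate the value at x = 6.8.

Lagrange interpolation formula:
P(x) = Σ yᵢ × Lᵢ(x)
where Lᵢ(x) = Π_{j≠i} (x - xⱼ)/(xᵢ - xⱼ)

L_0(6.8) = (6.8 - 4)/(1 - 4) × (6.8 - 7)/(1 - 7) × (6.8 - 10)/(1 - 10) × (6.8 - 13)/(1 - 13) = -0.005715
L_1(6.8) = (6.8 - 1)/(4 - 1) × (6.8 - 7)/(4 - 7) × (6.8 - 10)/(4 - 10) × (6.8 - 13)/(4 - 13) = 0.047355
L_2(6.8) = (6.8 - 1)/(7 - 1) × (6.8 - 4)/(7 - 4) × (6.8 - 10)/(7 - 10) × (6.8 - 13)/(7 - 13) = 0.994449
L_3(6.8) = (6.8 - 1)/(10 - 1) × (6.8 - 4)/(10 - 4) × (6.8 - 7)/(10 - 7) × (6.8 - 13)/(10 - 13) = -0.041435
L_4(6.8) = (6.8 - 1)/(13 - 1) × (6.8 - 4)/(13 - 4) × (6.8 - 7)/(13 - 7) × (6.8 - 10)/(13 - 10) = 0.005347

P(6.8) = (-12)×L_0(6.8) + 25×L_1(6.8) + 4×L_2(6.8) + (-1)×L_3(6.8) + 21×L_4(6.8)
P(6.8) = 5.383960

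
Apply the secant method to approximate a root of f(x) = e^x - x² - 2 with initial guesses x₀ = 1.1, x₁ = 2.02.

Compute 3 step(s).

f(x) = e^x - x² - 2
x₀ = 1.1, x₁ = 2.02

Secant formula: x_{n+1} = x_n - f(x_n)(x_n - x_{n-1})/(f(x_n) - f(x_{n-1}))

Iteration 1:
  f(1.100000) = -0.205834
  f(2.020000) = 1.457925
  x_2 = 2.020000 - 1.457925×(2.020000 - 1.100000)/(1.457925 - (-0.205834))
       = 1.213819
Iteration 2:
  f(2.020000) = 1.457925
  f(1.213819) = -0.107041
  x_3 = 1.213819 - (-0.107041)×(1.213819 - 2.020000)/(-0.107041 - 1.457925)
       = 1.268960
Iteration 3:
  f(1.213819) = -0.107041
  f(1.268960) = -0.053108
  x_4 = 1.268960 - (-0.053108)×(1.268960 - 1.213819)/(-0.053108 - (-0.107041))
       = 1.323259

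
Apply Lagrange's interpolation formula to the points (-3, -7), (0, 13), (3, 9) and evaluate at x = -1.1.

Lagrange interpolation formula:
P(x) = Σ yᵢ × Lᵢ(x)
where Lᵢ(x) = Π_{j≠i} (x - xⱼ)/(xᵢ - xⱼ)

L_0(-1.1) = (-1.1 - 0)/(-3 - 0) × (-1.1 - 3)/(-3 - 3) = 0.250556
L_1(-1.1) = (-1.1 - (-3))/(0 - (-3)) × (-1.1 - 3)/(0 - 3) = 0.865556
L_2(-1.1) = (-1.1 - (-3))/(3 - (-3)) × (-1.1 - 0)/(3 - 0) = -0.116111

P(-1.1) = (-7)×L_0(-1.1) + 13×L_1(-1.1) + 9×L_2(-1.1)
P(-1.1) = 8.453333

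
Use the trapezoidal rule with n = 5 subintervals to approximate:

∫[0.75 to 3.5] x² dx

f(x) = x²
a = 0.75, b = 3.5, n = 5
h = (b - a)/n = 0.550000

Trapezoidal rule: (h/2)[f(x₀) + 2f(x₁) + 2f(x₂) + ... + f(xₙ)]

x_0 = 0.7500, f(x_0) = 0.562500, coefficient = 1
x_1 = 1.3000, f(x_1) = 1.690000, coefficient = 2
x_2 = 1.8500, f(x_2) = 3.422500, coefficient = 2
x_3 = 2.4000, f(x_3) = 5.760000, coefficient = 2
x_4 = 2.9500, f(x_4) = 8.702500, coefficient = 2
x_5 = 3.5000, f(x_5) = 12.250000, coefficient = 1

I ≈ (0.550000/2) × 51.962500 = 14.289688
Exact value: 14.151042
Error: 0.138646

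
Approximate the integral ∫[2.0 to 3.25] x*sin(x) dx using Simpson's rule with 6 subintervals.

f(x) = x*sin(x)
a = 2.0, b = 3.25, n = 6
h = (b - a)/n = 0.208333

Simpson's rule: (h/3)[f(x₀) + 4f(x₁) + 2f(x₂) + ... + f(xₙ)]

x_0 = 2.0000, f(x_0) = 1.818595, coefficient = 1
x_1 = 2.2083, f(x_1) = 1.774538, coefficient = 4
x_2 = 2.4167, f(x_2) = 1.602443, coefficient = 2
x_3 = 2.6250, f(x_3) = 1.296541, coefficient = 4
x_4 = 2.8333, f(x_4) = 0.859635, coefficient = 2
x_5 = 3.0417, f(x_5) = 0.303436, coefficient = 4
x_6 = 3.2500, f(x_6) = -0.351634, coefficient = 1

I ≈ (0.208333/3) × 19.889174 = 1.381193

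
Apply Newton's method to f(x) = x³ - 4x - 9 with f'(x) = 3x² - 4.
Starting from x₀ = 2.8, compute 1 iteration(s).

f(x) = x³ - 4x - 9
f'(x) = 3x² - 4
x₀ = 2.8

Newton-Raphson formula: x_{n+1} = x_n - f(x_n)/f'(x_n)

Iteration 1:
  f(2.800000) = 1.752000
  f'(2.800000) = 19.520000
  x_1 = 2.800000 - 1.752000/19.520000 = 2.710246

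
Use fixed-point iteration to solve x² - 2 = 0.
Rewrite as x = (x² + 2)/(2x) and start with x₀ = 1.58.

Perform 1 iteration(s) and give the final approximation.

Equation: x² - 2 = 0
Fixed-point form: x = (x² + 2)/(2x)
x₀ = 1.58

x_1 = g(1.580000) = 1.422911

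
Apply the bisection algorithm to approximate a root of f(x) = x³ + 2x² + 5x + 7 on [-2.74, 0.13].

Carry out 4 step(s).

f(x) = x³ + 2x² + 5x + 7
Initial interval: [-2.74, 0.13]

Iteration 1:
  c_1 = (-2.740000 + 0.130000)/2 = -1.305000
  f(c_1) = f(-1.305000) = 1.658602
  f(a) × f(c) < 0, new interval: [-2.740000, -1.305000]
Iteration 2:
  c_2 = (-2.740000 + (-1.305000))/2 = -2.022500
  f(c_2) = f(-2.022500) = -3.204536
  f(a) × f(c) ≥ 0, new interval: [-2.022500, -1.305000]
Iteration 3:
  c_3 = (-2.022500 + (-1.305000))/2 = -1.663750
  f(c_3) = f(-1.663750) = -0.387988
  f(a) × f(c) ≥ 0, new interval: [-1.663750, -1.305000]
Iteration 4:
  c_4 = (-1.663750 + (-1.305000))/2 = -1.484375
  f(c_4) = f(-1.484375) = 0.714237
  f(a) × f(c) < 0, new interval: [-1.663750, -1.484375]

After 4 iteration(s), the approximation is c_4 = -1.484375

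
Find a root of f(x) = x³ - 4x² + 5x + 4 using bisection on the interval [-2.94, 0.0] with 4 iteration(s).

f(x) = x³ - 4x² + 5x + 4
Initial interval: [-2.94, 0.0]

Iteration 1:
  c_1 = (-2.940000 + 0.000000)/2 = -1.470000
  f(c_1) = f(-1.470000) = -15.170123
  f(a) × f(c) ≥ 0, new interval: [-1.470000, 0.000000]
Iteration 2:
  c_2 = (-1.470000 + 0.000000)/2 = -0.735000
  f(c_2) = f(-0.735000) = -2.232965
  f(a) × f(c) ≥ 0, new interval: [-0.735000, 0.000000]
Iteration 3:
  c_3 = (-0.735000 + 0.000000)/2 = -0.367500
  f(c_3) = f(-0.367500) = 1.572642
  f(a) × f(c) < 0, new interval: [-0.735000, -0.367500]
Iteration 4:
  c_4 = (-0.735000 + (-0.367500))/2 = -0.551250
  f(c_4) = f(-0.551250) = -0.139268
  f(a) × f(c) ≥ 0, new interval: [-0.551250, -0.367500]

After 4 iteration(s), the approximation is c_4 = -0.551250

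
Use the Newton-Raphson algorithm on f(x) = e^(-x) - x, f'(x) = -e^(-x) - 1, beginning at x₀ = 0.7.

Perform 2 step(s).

f(x) = e^(-x) - x
f'(x) = -e^(-x) - 1
x₀ = 0.7

Newton-Raphson formula: x_{n+1} = x_n - f(x_n)/f'(x_n)

Iteration 1:
  f(0.700000) = -0.203415
  f'(0.700000) = -1.496585
  x_1 = 0.700000 - (-0.203415)/(-1.496585) = 0.564081
Iteration 2:
  f(0.564081) = 0.004802
  f'(0.564081) = -1.568883
  x_2 = 0.564081 - 0.004802/(-1.568883) = 0.567142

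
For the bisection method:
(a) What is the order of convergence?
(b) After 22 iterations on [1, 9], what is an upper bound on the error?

(a) Bisection has linear (order 1) convergence; the error is halved each step.

(b) Error bound = (b-a)/2^n = (9 - 1)/2^{22}
    = 8/2^{22}

(a) 1 (linear); (b) error ≤ 1.91e-06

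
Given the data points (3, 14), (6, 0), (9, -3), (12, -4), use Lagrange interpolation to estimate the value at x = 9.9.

Lagrange interpolation formula:
P(x) = Σ yᵢ × Lᵢ(x)
where Lᵢ(x) = Π_{j≠i} (x - xⱼ)/(xᵢ - xⱼ)

L_0(9.9) = (9.9 - 6)/(3 - 6) × (9.9 - 9)/(3 - 9) × (9.9 - 12)/(3 - 12) = 0.045500
L_1(9.9) = (9.9 - 3)/(6 - 3) × (9.9 - 9)/(6 - 9) × (9.9 - 12)/(6 - 12) = -0.241500
L_2(9.9) = (9.9 - 3)/(9 - 3) × (9.9 - 6)/(9 - 6) × (9.9 - 12)/(9 - 12) = 1.046500
L_3(9.9) = (9.9 - 3)/(12 - 3) × (9.9 - 6)/(12 - 6) × (9.9 - 9)/(12 - 9) = 0.149500

P(9.9) = 14×L_0(9.9) + 0×L_1(9.9) + (-3)×L_2(9.9) + (-4)×L_3(9.9)
P(9.9) = -3.100500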